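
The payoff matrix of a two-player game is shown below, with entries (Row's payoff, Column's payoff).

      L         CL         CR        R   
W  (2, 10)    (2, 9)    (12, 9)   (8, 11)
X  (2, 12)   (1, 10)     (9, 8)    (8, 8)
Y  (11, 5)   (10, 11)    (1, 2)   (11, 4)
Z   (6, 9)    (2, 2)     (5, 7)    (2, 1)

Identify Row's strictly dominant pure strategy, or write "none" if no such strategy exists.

none

W fails to dominate X at L (2=2).
X fails to dominate W at L (2=2).
Y fails to dominate W at CR (1<12).
Z fails to dominate W at CL (2=2).
No single strategy dominates all the others.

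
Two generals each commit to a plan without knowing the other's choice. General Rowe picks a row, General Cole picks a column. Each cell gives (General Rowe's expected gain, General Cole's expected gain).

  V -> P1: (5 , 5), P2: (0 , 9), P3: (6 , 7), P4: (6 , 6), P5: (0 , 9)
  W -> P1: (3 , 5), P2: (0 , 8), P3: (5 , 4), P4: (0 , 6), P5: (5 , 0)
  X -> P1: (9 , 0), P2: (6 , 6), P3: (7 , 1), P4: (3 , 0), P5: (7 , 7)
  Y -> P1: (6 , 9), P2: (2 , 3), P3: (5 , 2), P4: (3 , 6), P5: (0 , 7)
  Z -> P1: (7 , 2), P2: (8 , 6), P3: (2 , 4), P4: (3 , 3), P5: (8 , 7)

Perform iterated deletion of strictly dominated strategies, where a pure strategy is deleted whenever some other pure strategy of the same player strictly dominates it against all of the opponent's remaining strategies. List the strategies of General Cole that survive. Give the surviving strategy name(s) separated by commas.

For General Rowe, X strictly dominates W on the remaining columns (P1: 9>3, P2: 6>0, P3: 7>5, P4: 3>0, P5: 7>5); eliminate W.
General Cole's strategy P3 is strictly dominated by P2 (V: 9>7, X: 6>1, Y: 3>2, Z: 6>4) and is removed.
Column P4 is eliminated: P5 beats it against every remaining row (V: 9>6, X: 7>0, Y: 7>6, Z: 7>3).
General Rowe's strategy V is strictly dominated by X (P1: 9>5, P2: 6>0, P5: 7>0) and is removed.
For General Rowe, X strictly dominates Y on the remaining columns (P1: 9>6, P2: 6>2, P5: 7>0); eliminate Y.
Column P1 is eliminated: P2 beats it against every remaining row (X: 6>0, Z: 6>2).
For General Rowe, Z strictly dominates X on the remaining columns (P2: 8>6, P5: 8>7); eliminate X.
Column P2 is eliminated: P5 beats it against every remaining row (Z: 7>6).
Among the remaining strategies, none is strictly dominated by another pure strategy of the same player, so the elimination stops.
Surviving strategies — General Rowe: {Z}; General Cole: {P5}.

P5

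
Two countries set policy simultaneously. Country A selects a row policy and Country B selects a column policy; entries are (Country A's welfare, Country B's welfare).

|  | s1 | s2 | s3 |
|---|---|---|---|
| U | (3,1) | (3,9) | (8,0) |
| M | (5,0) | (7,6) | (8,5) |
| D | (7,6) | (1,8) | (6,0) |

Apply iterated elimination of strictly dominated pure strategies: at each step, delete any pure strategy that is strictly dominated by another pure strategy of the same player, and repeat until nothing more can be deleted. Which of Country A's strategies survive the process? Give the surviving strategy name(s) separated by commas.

M

Country B's strategy s1 is strictly dominated by s2 (U: 9>1, M: 6>0, D: 8>6) and is removed.
For Country A, U strictly dominates D on the remaining columns (s2: 3>1, s3: 8>6); eliminate D.
Column s3 is eliminated: s2 beats it against every remaining row (U: 9>0, M: 6>5).
Country A's strategy U is strictly dominated by M (s2: 7>3) and is removed.
Among the remaining strategies, none is strictly dominated by another pure strategy of the same player, so the elimination stops.
Surviving strategies — Country A: {M}; Country B: {s2}.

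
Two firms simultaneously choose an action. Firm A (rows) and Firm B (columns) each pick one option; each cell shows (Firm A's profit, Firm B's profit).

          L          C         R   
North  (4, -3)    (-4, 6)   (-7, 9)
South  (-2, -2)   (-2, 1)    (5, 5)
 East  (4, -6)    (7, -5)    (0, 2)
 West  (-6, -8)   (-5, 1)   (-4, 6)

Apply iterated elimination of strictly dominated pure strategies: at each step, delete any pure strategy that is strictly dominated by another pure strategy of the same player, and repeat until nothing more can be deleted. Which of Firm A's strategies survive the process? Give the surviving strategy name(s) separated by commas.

For Firm A, South strictly dominates West on the remaining columns (L: -2>-6, C: -2>-5, R: 5>-4); eliminate West.
Column L is eliminated: C beats it against every remaining row (North: 6>-3, South: 1>-2, East: -5>-6).
For Firm A, South strictly dominates North on the remaining columns (C: -2>-4, R: 5>-7); eliminate North.
Column C is eliminated: R beats it against every remaining row (South: 5>1, East: 2>-5).
Firm A's strategy East is strictly dominated by South (R: 5>0) and is removed.
Among the remaining strategies, none is strictly dominated by another pure strategy of the same player, so the elimination stops.
Surviving strategies — Firm A: {South}; Firm B: {R}.

South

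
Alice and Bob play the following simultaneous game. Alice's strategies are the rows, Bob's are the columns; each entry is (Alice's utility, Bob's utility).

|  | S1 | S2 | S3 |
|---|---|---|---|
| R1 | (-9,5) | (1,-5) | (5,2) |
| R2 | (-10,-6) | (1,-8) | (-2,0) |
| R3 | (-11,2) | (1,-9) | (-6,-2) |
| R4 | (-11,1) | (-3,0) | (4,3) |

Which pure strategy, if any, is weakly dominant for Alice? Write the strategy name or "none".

R1

R1 vs R2: S1: -9>-10, S2: 1=1, S3: 5>-2.
R1 vs R3: S1: -9>-11, S2: 1=1, S3: 5>-6.
R1 vs R4: S1: -9>-11, S2: 1>-3, S3: 5>4.
R1 is at least as good as every other strategy against every opponent action, so it is weakly dominant.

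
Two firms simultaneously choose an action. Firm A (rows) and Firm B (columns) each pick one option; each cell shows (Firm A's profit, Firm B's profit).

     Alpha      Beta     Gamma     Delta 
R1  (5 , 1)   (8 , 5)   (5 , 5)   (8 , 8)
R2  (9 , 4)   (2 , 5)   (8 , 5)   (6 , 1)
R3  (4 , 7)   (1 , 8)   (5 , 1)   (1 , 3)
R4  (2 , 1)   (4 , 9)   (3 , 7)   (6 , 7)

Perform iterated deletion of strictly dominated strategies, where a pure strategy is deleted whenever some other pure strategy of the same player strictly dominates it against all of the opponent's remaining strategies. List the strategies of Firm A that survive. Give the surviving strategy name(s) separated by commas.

Firm A's strategy R3 is strictly dominated by R2 (Alpha: 9>4, Beta: 2>1, Gamma: 8>5, Delta: 6>1) and is removed.
Row R4 is eliminated: R1 beats it against every remaining column (Alpha: 5>2, Beta: 8>4, Gamma: 5>3, Delta: 8>6).
For Firm B, Beta strictly dominates Alpha on the remaining rows (R1: 5>1, R2: 5>4); eliminate Alpha.
Among the remaining strategies, none is strictly dominated by another pure strategy of the same player, so the elimination stops.
Surviving strategies — Firm A: {R1, R2}; Firm B: {Beta, Gamma, Delta}.

R1, R2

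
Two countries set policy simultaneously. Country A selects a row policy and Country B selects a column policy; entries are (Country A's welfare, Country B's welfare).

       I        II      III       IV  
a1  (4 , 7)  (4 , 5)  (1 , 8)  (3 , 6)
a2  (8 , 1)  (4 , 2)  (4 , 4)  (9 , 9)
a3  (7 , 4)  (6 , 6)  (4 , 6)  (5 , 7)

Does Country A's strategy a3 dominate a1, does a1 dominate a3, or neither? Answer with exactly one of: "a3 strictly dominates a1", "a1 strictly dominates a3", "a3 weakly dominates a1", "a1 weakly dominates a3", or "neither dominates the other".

a3 strictly dominates a1

a3's payoffs vs a1's, by Country B's action — I: 7>4, II: 6>4, III: 4>1, IV: 5>3.
Every comparison favours a3, so a3 strictly dominates a1.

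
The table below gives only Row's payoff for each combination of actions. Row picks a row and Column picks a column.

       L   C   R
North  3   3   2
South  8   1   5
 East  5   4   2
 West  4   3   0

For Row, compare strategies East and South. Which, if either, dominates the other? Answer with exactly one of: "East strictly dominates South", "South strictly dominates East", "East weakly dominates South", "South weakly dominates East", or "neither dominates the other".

neither dominates the other

East's payoffs vs South's, by Column's action — L: 5<8, C: 4>1, R: 2<5.
East does better at C but worse at L, R; neither strategy dominates the other.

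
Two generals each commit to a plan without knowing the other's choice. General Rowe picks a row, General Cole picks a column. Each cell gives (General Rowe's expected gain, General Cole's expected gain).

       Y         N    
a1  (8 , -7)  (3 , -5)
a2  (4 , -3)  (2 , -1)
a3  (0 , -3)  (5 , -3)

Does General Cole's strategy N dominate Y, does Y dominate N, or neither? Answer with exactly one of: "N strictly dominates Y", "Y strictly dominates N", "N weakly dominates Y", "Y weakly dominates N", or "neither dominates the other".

N weakly dominates Y

Compare N to Y across every action of General Rowe: a1: -5>-7, a2: -1>-3, a3: -3=-3.
N is at least as good everywhere and strictly better somewhere (tied only at a3), so N weakly but not strictly dominates Y.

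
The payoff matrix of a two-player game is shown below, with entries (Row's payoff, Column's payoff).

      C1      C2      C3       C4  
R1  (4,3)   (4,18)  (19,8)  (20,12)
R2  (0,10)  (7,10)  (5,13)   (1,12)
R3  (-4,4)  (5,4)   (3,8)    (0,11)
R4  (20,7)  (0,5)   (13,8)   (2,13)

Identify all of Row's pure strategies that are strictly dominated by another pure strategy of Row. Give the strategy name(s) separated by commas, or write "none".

Nothing dominates R1: R2 at C1 (4>0); R3 at C1 (4>-4); R4 at C2 (4>0).
R2: no other strategy beats it everywhere (R1 at C2 (7>4); R3 at C1 (0>-4); R4 at C2 (7>0)).
R3: dominated, since R2 does at least as well everywhere (C1: 0>-4, C2: 7>5, C3: 5>3, C4: 1>0).
R4: no other strategy beats it everywhere (R1 at C1 (20>4); R2 at C1 (20>0); R3 at C1 (20>-4)).

R3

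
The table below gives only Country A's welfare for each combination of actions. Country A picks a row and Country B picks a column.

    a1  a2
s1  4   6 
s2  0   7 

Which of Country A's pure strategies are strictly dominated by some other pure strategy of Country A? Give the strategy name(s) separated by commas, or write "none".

none

Nothing dominates s1: s2 at a1 (4>0).
Nothing dominates s2: s1 at a2 (7>6).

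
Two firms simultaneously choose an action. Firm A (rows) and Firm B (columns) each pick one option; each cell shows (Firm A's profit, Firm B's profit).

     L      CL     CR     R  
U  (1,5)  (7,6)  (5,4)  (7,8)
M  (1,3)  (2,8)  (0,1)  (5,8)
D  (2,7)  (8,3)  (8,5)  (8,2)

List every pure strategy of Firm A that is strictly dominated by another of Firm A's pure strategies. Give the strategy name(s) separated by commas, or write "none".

U: dominated, since D does at least as well everywhere (L: 2>1, CL: 8>7, CR: 8>5, R: 8>7).
M is strictly dominated by D (L: 2>1, CL: 8>2, CR: 8>0, R: 8>5).
D: no other strategy beats it everywhere (U at L (2>1); M at L (2>1)).

U, M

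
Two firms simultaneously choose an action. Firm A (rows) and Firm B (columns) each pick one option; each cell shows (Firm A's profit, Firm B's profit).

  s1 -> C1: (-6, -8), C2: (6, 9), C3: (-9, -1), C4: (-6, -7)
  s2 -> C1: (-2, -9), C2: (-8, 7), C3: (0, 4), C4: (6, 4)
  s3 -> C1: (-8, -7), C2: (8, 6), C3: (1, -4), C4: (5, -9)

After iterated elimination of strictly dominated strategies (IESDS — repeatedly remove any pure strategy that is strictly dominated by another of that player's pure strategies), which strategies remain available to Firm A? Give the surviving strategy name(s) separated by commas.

s3

Firm B's strategy C1 is strictly dominated by C2 (s1: 9>-8, s2: 7>-9, s3: 6>-7) and is removed.
Firm A's strategy s1 is strictly dominated by s3 (C2: 8>6, C3: 1>-9, C4: 5>-6) and is removed.
Column C3 is eliminated: C2 beats it against every remaining row (s2: 7>4, s3: 6>-4).
Column C4 is eliminated: C2 beats it against every remaining row (s2: 7>4, s3: 6>-9).
For Firm A, s3 strictly dominates s2 on the remaining columns (C2: 8>-8); eliminate s2.
Among the remaining strategies, none is strictly dominated by another pure strategy of the same player, so the elimination stops.
Surviving strategies — Firm A: {s3}; Firm B: {C2}.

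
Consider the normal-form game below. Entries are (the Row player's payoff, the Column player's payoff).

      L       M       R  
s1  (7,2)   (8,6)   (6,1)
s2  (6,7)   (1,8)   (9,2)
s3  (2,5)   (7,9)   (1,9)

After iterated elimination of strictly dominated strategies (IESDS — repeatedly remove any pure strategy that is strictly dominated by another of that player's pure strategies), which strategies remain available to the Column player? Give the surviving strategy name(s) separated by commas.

For the Row player, s1 strictly dominates s3 on the remaining columns (L: 7>2, M: 8>7, R: 6>1); eliminate s3.
The Column player's strategy L is strictly dominated by M (s1: 6>2, s2: 8>7) and is removed.
For the Column player, M strictly dominates R on the remaining rows (s1: 6>1, s2: 8>2); eliminate R.
For the Row player, s1 strictly dominates s2 on the remaining columns (M: 8>1); eliminate s2.
Among the remaining strategies, none is strictly dominated by another pure strategy of the same player, so the elimination stops.
Surviving strategies — the Row player: {s1}; the Column player: {M}.

M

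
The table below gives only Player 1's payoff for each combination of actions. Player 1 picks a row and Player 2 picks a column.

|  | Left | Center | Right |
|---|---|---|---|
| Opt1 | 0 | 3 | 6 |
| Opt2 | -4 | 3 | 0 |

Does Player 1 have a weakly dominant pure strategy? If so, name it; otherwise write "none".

Opt1

Opt1 vs Opt2: Left: 0>-4, Center: 3=3, Right: 6>0.
Opt1 is at least as good as every other strategy against every opponent action, so it is weakly dominant.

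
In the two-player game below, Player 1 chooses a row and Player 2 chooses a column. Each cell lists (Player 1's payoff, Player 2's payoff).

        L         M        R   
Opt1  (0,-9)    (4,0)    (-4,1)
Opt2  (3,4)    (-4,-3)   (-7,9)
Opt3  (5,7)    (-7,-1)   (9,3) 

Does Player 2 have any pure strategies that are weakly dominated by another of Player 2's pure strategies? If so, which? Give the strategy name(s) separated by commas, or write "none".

L: no other strategy beats it everywhere (M at Opt2 (4>-3); R at Opt3 (7>3)).
M: dominated, since R does at least as well everywhere (Opt1: 1>0, Opt2: 9>-3, Opt3: 3>-1).
Nothing dominates R: L at Opt1 (1>-9); M at Opt1 (1>0).

M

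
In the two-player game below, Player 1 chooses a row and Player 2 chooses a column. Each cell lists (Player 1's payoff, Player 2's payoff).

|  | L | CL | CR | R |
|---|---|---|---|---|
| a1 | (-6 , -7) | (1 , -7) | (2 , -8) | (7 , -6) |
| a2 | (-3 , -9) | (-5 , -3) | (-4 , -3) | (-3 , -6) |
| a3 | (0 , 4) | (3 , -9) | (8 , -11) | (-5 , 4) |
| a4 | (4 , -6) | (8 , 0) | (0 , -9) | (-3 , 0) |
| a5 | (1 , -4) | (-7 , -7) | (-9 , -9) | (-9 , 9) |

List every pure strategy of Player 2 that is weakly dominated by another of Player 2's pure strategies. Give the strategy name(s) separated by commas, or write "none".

R weakly dominates L — a1: -6>-7, a2: -6>-9, a3: 4=4, a4: 0>-6, a5: 9>-4.
Nothing dominates CL: L at a2 (-3>-9); CR at a1 (-7>-8); R at a2 (-3>-6).
CR: dominated, since CL does at least as well everywhere (a1: -7>-8, a2: -3=-3, a3: -9>-11, a4: 0>-9, a5: -7>-9).
Nothing dominates R: L at a1 (-6>-7); CL at a1 (-6>-7); CR at a1 (-6>-8).

L, CR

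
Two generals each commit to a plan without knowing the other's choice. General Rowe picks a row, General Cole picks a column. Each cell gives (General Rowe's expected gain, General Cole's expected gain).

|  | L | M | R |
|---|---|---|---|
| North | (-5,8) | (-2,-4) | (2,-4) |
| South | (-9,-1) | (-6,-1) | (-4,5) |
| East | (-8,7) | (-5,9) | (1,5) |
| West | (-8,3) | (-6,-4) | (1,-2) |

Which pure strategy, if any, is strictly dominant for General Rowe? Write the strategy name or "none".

North vs South: L: -5>-9, M: -2>-6, R: 2>-4.
North vs East: L: -5>-8, M: -2>-5, R: 2>1.
North vs West: L: -5>-8, M: -2>-6, R: 2>1.
North strictly beats every other strategy against every opponent action, so it is strictly dominant.

North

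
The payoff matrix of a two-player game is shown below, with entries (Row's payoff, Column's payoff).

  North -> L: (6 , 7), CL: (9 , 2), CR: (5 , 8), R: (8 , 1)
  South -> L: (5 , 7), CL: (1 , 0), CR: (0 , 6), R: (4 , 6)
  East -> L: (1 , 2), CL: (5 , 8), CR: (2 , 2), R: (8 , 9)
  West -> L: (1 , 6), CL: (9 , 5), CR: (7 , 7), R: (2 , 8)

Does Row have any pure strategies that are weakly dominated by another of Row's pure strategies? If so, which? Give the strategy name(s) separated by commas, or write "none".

Nothing dominates North: South at L (6>5); East at L (6>1); West at L (6>1).
South: dominated, since North does at least as well everywhere (L: 6>5, CL: 9>1, CR: 5>0, R: 8>4).
East: dominated, since North does at least as well everywhere (L: 6>1, CL: 9>5, CR: 5>2, R: 8=8).
Nothing dominates West: North at CR (7>5); South at CL (9>1); East at CL (9>5).

South, East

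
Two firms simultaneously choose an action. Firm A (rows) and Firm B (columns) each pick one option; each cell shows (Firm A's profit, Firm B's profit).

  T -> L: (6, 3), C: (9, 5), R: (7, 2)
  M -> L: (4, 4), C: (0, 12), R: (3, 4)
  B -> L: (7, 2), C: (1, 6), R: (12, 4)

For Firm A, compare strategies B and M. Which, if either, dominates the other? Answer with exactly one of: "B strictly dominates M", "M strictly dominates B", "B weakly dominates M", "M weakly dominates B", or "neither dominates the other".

Compare B to M across every action of Firm B: L: 7>4, C: 1>0, R: 12>3.
B gives a strictly higher payoff against every action of Firm B, so B strictly dominates M.

B strictly dominates M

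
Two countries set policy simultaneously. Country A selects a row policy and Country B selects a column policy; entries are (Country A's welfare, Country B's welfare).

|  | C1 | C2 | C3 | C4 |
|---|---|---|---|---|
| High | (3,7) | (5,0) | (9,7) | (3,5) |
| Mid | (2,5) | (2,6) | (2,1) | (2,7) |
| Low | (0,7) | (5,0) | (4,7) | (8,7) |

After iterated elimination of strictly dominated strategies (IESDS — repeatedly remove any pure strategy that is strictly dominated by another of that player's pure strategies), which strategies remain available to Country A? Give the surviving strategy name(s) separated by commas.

Row Mid is eliminated: High beats it against every remaining column (C1: 3>2, C2: 5>2, C3: 9>2, C4: 3>2).
For Country B, C1 strictly dominates C2 on the remaining rows (High: 7>0, Low: 7>0); eliminate C2.
Among the remaining strategies, none is strictly dominated by another pure strategy of the same player, so the elimination stops.
Surviving strategies — Country A: {High, Low}; Country B: {C1, C3, C4}.

High, Low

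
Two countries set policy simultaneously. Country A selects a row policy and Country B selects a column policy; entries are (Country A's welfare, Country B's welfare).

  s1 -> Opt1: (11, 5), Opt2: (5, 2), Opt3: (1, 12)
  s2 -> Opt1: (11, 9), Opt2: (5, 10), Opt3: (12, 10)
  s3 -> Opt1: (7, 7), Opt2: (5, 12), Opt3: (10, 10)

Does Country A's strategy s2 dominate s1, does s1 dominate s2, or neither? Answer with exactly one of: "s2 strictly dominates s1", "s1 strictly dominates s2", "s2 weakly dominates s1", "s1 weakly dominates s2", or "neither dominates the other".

Compare s2 to s1 across each opponent action: Opt1: 11=11, Opt2: 5=5, Opt3: 12>1.
s2 is at least as good everywhere and strictly better somewhere (tied only at Opt1, Opt2), so s2 weakly but not strictly dominates s1.

s2 weakly dominates s1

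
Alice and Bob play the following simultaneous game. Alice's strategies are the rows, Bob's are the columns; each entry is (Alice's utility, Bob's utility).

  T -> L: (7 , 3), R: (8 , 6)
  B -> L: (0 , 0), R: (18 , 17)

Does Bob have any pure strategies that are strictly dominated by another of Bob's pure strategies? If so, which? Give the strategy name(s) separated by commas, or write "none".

L

R strictly dominates L — T: 6>3, B: 17>0.
R is not dominated — it holds its own against L at T (6>3).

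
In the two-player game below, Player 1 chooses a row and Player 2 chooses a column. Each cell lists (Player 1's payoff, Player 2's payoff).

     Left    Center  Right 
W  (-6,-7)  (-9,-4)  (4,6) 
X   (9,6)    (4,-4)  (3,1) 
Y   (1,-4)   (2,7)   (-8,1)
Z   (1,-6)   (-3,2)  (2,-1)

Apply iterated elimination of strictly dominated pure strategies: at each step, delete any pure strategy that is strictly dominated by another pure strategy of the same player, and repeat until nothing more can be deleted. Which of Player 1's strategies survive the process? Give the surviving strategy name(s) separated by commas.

W, X

Row Y is eliminated: X beats it against every remaining column (Left: 9>1, Center: 4>2, Right: 3>-8).
For Player 1, X strictly dominates Z on the remaining columns (Left: 9>1, Center: 4>-3, Right: 3>2); eliminate Z.
Player 2's strategy Center is strictly dominated by Right (W: 6>-4, X: 1>-4) and is removed.
Among the remaining strategies, none is strictly dominated by another pure strategy of the same player, so the elimination stops.
Surviving strategies — Player 1: {W, X}; Player 2: {Left, Right}.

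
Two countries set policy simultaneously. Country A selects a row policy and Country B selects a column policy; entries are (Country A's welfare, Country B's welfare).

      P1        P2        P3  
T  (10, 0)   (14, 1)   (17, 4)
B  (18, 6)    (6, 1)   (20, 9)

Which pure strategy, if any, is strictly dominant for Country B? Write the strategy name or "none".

P3

P3 vs P1: T: 4>0, B: 9>6.
P3 vs P2: T: 4>1, B: 9>1.
P3 strictly beats every other strategy against every opponent action, so it is strictly dominant.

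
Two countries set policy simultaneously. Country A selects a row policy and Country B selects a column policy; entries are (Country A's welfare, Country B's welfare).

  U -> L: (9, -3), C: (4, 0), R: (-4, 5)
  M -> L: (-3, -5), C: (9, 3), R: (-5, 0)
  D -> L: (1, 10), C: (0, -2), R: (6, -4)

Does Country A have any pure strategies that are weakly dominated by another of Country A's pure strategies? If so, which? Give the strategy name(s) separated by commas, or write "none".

none

U is not dominated — it holds its own against M at L (9>-3); D at L (9>1).
M: no other strategy beats it everywhere (U at C (9>4); D at C (9>0)).
D is not dominated — it holds its own against U at R (6>-4); M at L (1>-3).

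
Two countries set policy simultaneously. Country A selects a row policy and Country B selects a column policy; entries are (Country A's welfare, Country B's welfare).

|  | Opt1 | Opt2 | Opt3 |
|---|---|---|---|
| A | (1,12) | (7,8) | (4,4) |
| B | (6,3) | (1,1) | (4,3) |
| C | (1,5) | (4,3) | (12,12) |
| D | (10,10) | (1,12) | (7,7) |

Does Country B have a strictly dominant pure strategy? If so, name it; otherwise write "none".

none

Opt1 fails to dominate Opt2 at D (10<12).
Opt2 fails to dominate Opt1 at A (8<12).
Opt3 fails to dominate Opt1 at A (4<12).
No single strategy dominates all the others.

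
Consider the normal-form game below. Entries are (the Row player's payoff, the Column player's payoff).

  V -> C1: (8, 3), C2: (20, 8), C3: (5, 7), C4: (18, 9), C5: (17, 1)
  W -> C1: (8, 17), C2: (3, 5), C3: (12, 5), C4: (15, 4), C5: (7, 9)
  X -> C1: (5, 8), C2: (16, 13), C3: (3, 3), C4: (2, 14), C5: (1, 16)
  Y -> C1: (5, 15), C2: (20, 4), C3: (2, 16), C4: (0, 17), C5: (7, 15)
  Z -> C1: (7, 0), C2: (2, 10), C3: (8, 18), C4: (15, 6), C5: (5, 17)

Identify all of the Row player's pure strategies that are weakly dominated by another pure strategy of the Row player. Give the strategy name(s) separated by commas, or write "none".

X, Y, Z

V is not dominated — it holds its own against W at C2 (20>3); X at C1 (8>5); Y at C1 (8>5); Z at C1 (8>7).
W is not dominated — it holds its own against V at C3 (12>5); X at C1 (8>5); Y at C1 (8>5); Z at C1 (8>7).
V weakly dominates X — C1: 8>5, C2: 20>16, C3: 5>3, C4: 18>2, C5: 17>1.
Y is weakly dominated by V (C1: 8>5, C2: 20=20, C3: 5>2, C4: 18>0, C5: 17>7).
Z is weakly dominated by W (C1: 8>7, C2: 3>2, C3: 12>8, C4: 15=15, C5: 7>5).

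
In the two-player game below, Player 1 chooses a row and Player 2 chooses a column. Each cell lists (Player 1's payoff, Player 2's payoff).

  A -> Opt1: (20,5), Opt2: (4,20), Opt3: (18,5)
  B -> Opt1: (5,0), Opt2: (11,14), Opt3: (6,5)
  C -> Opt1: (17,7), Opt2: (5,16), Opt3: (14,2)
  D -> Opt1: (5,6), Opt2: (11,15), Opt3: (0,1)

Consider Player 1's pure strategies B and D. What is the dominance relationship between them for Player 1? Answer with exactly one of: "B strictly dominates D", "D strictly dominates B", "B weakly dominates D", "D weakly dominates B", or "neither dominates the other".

Compare B to D across each opponent action: Opt1: 5=5, Opt2: 11=11, Opt3: 6>0.
B is at least as good everywhere and strictly better somewhere (tied only at Opt1, Opt2), so B weakly but not strictly dominates D.

B weakly dominates D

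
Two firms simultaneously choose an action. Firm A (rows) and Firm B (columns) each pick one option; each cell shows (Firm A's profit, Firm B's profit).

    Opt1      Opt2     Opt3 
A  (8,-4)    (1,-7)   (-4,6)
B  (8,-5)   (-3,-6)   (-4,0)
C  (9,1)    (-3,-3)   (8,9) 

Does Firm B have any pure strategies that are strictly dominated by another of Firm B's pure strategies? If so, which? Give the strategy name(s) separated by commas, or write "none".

Opt1, Opt2

Opt3 strictly dominates Opt1 — A: 6>-4, B: 0>-5, C: 9>1.
Opt2: dominated, since Opt1 does at least as well everywhere (A: -4>-7, B: -5>-6, C: 1>-3).
Opt3 is not dominated — it holds its own against Opt1 at A (6>-4); Opt2 at A (6>-7).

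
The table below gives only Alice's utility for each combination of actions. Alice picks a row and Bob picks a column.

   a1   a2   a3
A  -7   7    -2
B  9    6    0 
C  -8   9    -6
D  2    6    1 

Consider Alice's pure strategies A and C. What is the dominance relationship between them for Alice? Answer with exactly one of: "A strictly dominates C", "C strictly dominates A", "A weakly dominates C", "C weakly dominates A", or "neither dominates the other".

Compare A to C across each choice by Bob: a1: -7>-8, a2: 7<9, a3: -2>-6.
A does better at a1, a3 but worse at a2; neither strategy dominates the other.

neither dominates the other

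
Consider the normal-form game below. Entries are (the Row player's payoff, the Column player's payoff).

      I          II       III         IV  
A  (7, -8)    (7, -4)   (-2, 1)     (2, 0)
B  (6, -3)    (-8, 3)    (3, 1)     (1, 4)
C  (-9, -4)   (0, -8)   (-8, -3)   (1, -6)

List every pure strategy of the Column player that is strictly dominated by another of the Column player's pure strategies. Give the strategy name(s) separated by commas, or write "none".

I, II

I is strictly dominated by III (A: 1>-8, B: 1>-3, C: -3>-4).
II is strictly dominated by IV (A: 0>-4, B: 4>3, C: -6>-8).
III is not dominated — it holds its own against I at A (1>-8); II at A (1>-4); IV at A (1>0).
IV is not dominated — it holds its own against I at A (0>-8); II at A (0>-4); III at B (4>1).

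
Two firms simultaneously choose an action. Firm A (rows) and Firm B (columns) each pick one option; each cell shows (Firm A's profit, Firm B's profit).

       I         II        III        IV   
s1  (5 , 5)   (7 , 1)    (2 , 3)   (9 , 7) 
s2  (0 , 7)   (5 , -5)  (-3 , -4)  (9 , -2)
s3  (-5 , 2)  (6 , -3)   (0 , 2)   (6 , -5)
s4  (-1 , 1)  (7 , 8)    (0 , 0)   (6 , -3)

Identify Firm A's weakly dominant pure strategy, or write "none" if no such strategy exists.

s1

s1 vs s2: I: 5>0, II: 7>5, III: 2>-3, IV: 9=9.
s1 vs s3: I: 5>-5, II: 7>6, III: 2>0, IV: 9>6.
s1 vs s4: I: 5>-1, II: 7=7, III: 2>0, IV: 9>6.
s1 is at least as good as every other strategy against every opponent action, so it is weakly dominant.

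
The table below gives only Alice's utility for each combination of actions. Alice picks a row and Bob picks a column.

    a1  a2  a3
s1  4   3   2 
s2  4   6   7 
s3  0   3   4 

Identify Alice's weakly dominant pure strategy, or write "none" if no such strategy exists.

s2

s2 vs s1: a1: 4=4, a2: 6>3, a3: 7>2.
s2 vs s3: a1: 4>0, a2: 6>3, a3: 7>4.
s2 is at least as good as every other strategy against every opponent action, so it is weakly dominant.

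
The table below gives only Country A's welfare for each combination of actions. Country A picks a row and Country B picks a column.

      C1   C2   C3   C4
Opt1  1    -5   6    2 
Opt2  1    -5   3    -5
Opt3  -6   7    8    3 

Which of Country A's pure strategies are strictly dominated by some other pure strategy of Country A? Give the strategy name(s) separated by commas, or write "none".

none

Opt1 is not dominated — it holds its own against Opt2 at C1 (1=1); Opt3 at C1 (1>-6).
Nothing dominates Opt2: Opt1 at C1 (1=1); Opt3 at C1 (1>-6).
Nothing dominates Opt3: Opt1 at C2 (7>-5); Opt2 at C2 (7>-5).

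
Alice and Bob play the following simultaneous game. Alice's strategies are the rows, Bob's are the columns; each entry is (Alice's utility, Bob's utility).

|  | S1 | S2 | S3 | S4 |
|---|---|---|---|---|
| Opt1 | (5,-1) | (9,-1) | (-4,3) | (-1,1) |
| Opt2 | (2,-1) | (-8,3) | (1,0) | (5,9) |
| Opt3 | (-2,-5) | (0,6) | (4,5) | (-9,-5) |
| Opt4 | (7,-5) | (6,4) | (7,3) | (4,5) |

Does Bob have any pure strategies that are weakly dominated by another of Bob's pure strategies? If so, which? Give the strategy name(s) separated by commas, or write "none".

S1

S2 weakly dominates S1 — Opt1: -1=-1, Opt2: 3>-1, Opt3: 6>-5, Opt4: 4>-5.
Nothing dominates S2: S1 at Opt2 (3>-1); S3 at Opt2 (3>0); S4 at Opt3 (6>-5).
S3: no other strategy beats it everywhere (S1 at Opt1 (3>-1); S2 at Opt1 (3>-1); S4 at Opt1 (3>1)).
S4: no other strategy beats it everywhere (S1 at Opt1 (1>-1); S2 at Opt1 (1>-1); S3 at Opt2 (9>0)).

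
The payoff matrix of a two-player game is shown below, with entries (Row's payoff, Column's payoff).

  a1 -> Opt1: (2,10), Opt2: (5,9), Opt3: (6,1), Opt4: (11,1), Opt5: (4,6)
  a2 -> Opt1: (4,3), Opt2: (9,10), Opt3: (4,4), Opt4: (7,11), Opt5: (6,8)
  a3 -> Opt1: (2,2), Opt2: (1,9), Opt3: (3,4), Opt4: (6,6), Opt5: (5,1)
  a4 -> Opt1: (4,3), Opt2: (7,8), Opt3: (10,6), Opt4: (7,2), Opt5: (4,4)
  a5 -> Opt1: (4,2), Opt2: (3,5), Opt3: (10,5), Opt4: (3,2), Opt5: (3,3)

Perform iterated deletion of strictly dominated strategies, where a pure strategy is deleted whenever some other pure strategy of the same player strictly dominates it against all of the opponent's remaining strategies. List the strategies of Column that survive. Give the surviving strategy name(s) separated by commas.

Opt1, Opt2, Opt3, Opt4

For Row, a2 strictly dominates a3 on the remaining columns (Opt1: 4>2, Opt2: 9>1, Opt3: 4>3, Opt4: 7>6, Opt5: 6>5); eliminate a3.
Column's strategy Opt5 is strictly dominated by Opt2 (a1: 9>6, a2: 10>8, a4: 8>4, a5: 5>3) and is removed.
Among the remaining strategies, none is strictly dominated by another pure strategy of the same player, so the elimination stops.
Surviving strategies — Row: {a1, a2, a4, a5}; Column: {Opt1, Opt2, Opt3, Opt4}.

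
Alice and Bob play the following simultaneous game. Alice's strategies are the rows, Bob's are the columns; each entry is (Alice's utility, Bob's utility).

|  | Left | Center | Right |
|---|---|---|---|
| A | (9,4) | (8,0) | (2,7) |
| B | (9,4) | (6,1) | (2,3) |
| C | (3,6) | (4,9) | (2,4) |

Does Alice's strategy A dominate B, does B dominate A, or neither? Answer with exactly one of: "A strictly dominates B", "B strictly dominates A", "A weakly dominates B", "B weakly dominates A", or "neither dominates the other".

A weakly dominates B

A's payoffs vs B's, by Bob's action — Left: 9=9, Center: 8>6, Right: 2=2.
A is at least as good everywhere and strictly better somewhere (tied only at Left, Right), so A weakly but not strictly dominates B.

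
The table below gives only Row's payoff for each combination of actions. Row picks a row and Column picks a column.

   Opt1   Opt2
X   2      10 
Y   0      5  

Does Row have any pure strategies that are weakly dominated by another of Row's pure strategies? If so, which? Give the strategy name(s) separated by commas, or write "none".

Y

X: no other strategy beats it everywhere (Y at Opt1 (2>0)).
Y is weakly dominated by X (Opt1: 2>0, Opt2: 10>5).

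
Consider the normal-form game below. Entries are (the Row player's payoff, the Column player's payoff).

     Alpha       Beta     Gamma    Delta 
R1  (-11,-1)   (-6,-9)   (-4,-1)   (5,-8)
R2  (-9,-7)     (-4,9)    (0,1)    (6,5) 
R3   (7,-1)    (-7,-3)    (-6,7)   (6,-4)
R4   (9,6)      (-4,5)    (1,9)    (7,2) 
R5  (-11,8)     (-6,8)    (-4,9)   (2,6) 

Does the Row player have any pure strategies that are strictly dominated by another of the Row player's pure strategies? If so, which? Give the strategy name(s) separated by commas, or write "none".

R1: dominated, since R2 does at least as well everywhere (Alpha: -9>-11, Beta: -4>-6, Gamma: 0>-4, Delta: 6>5).
Nothing dominates R2: R1 at Alpha (-9>-11); R3 at Beta (-4>-7); R4 at Beta (-4=-4); R5 at Alpha (-9>-11).
R3 is strictly dominated by R4 (Alpha: 9>7, Beta: -4>-7, Gamma: 1>-6, Delta: 7>6).
R4 is not dominated — it holds its own against R1 at Alpha (9>-11); R2 at Alpha (9>-9); R3 at Alpha (9>7); R5 at Alpha (9>-11).
R5 is strictly dominated by R2 (Alpha: -9>-11, Beta: -4>-6, Gamma: 0>-4, Delta: 6>2).

R1, R3, R5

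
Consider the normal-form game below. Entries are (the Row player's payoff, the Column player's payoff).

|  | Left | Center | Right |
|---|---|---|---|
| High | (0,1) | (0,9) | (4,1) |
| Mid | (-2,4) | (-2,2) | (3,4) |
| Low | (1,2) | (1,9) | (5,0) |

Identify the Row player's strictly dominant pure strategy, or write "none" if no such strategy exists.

Low

Low vs High: Left: 1>0, Center: 1>0, Right: 5>4.
Low vs Mid: Left: 1>-2, Center: 1>-2, Right: 5>3.
Low strictly beats every other strategy against every opponent action, so it is strictly dominant.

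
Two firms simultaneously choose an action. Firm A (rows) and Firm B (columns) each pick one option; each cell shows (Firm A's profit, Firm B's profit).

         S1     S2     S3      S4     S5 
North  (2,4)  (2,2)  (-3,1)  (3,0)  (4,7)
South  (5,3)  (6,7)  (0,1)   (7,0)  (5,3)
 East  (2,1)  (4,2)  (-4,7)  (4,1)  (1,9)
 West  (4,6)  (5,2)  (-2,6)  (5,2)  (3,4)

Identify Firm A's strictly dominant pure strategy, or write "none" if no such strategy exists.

South

South vs North: S1: 5>2, S2: 6>2, S3: 0>-3, S4: 7>3, S5: 5>4.
South vs East: S1: 5>2, S2: 6>4, S3: 0>-4, S4: 7>4, S5: 5>1.
South vs West: S1: 5>4, S2: 6>5, S3: 0>-2, S4: 7>5, S5: 5>3.
South strictly beats every other strategy against every opponent action, so it is strictly dominant.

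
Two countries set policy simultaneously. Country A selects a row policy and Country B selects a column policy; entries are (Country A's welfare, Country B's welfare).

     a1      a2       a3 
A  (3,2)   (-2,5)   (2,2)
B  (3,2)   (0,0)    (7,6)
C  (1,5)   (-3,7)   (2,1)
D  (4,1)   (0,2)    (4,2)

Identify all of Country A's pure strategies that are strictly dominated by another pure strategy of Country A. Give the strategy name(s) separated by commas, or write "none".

A, C

A is strictly dominated by D (a1: 4>3, a2: 0>-2, a3: 4>2).
B is not dominated — it holds its own against A at a1 (3=3); C at a1 (3>1); D at a2 (0=0).
C: dominated, since B does at least as well everywhere (a1: 3>1, a2: 0>-3, a3: 7>2).
Nothing dominates D: A at a1 (4>3); B at a1 (4>3); C at a1 (4>1).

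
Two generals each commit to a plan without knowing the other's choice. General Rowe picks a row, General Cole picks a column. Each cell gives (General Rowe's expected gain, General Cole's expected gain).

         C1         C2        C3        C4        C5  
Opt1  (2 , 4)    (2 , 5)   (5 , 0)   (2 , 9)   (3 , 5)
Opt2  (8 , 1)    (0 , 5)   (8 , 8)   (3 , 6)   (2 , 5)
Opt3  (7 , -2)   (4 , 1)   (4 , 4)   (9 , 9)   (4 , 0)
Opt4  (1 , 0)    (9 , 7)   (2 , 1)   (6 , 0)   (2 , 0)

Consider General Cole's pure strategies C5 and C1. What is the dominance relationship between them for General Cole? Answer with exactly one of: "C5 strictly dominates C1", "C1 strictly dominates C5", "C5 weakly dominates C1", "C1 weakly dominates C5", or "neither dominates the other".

C5 weakly dominates C1

Compare C5 to C1 across each choice by General Rowe: Opt1: 5>4, Opt2: 5>1, Opt3: 0>-2, Opt4: 0=0.
C5 is at least as good everywhere and strictly better somewhere (tied only at Opt4), so C5 weakly but not strictly dominates C1.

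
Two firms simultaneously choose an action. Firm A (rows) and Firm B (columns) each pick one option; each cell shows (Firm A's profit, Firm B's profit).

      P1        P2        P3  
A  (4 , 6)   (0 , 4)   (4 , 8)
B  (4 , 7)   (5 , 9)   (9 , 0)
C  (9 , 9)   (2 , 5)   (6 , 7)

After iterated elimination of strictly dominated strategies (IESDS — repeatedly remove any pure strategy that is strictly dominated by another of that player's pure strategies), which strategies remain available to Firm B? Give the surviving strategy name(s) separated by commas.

For Firm A, C strictly dominates A on the remaining columns (P1: 9>4, P2: 2>0, P3: 6>4); eliminate A.
Column P3 is eliminated: P1 beats it against every remaining row (B: 7>0, C: 9>7).
Among the remaining strategies, none is strictly dominated by another pure strategy of the same player, so the elimination stops.
Surviving strategies — Firm A: {B, C}; Firm B: {P1, P2}.

P1, P2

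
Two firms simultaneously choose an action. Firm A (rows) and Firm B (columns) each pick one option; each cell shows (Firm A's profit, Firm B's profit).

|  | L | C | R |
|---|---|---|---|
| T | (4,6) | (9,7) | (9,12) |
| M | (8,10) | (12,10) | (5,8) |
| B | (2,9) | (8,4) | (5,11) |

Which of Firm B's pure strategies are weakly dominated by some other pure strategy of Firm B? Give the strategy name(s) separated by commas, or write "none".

none

Nothing dominates L: C at B (9>4); R at M (10>8).
C is not dominated — it holds its own against L at T (7>6); R at M (10>8).
R: no other strategy beats it everywhere (L at T (12>6); C at T (12>7)).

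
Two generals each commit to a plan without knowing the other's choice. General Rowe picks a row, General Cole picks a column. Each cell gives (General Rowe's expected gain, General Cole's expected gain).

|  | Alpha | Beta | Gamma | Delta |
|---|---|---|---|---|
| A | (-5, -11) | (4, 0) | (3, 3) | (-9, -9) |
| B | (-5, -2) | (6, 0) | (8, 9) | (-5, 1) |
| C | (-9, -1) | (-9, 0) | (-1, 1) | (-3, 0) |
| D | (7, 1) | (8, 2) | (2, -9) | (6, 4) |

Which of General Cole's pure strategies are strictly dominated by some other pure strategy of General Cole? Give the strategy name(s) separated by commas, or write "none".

Alpha

Beta strictly dominates Alpha — A: 0>-11, B: 0>-2, C: 0>-1, D: 2>1.
Nothing dominates Beta: Alpha at A (0>-11); Gamma at D (2>-9); Delta at A (0>-9).
Gamma is not dominated — it holds its own against Alpha at A (3>-11); Beta at A (3>0); Delta at A (3>-9).
Delta: no other strategy beats it everywhere (Alpha at A (-9>-11); Beta at B (1>0); Gamma at D (4>-9)).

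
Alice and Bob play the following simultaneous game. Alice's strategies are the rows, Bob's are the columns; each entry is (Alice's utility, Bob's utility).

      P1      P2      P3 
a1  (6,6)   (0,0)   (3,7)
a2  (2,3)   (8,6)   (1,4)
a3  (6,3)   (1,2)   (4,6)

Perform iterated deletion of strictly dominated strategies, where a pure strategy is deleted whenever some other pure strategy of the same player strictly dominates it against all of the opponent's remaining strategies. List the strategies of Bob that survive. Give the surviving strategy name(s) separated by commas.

For Bob, P3 strictly dominates P1 on the remaining rows (a1: 7>6, a2: 4>3, a3: 6>3); eliminate P1.
For Alice, a3 strictly dominates a1 on the remaining columns (P2: 1>0, P3: 4>3); eliminate a1.
Among the remaining strategies, none is strictly dominated by another pure strategy of the same player, so the elimination stops.
Surviving strategies — Alice: {a2, a3}; Bob: {P2, P3}.

P2, P3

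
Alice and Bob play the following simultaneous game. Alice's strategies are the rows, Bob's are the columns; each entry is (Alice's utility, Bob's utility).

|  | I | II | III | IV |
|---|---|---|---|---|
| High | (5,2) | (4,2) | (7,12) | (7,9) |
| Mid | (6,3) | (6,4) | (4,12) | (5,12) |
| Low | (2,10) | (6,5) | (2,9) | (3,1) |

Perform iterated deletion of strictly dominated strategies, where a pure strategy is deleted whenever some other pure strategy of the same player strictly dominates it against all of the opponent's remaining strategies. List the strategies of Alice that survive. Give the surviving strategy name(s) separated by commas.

For Bob, III strictly dominates II on the remaining rows (High: 12>2, Mid: 12>4, Low: 9>5); eliminate II.
Alice's strategy Low is strictly dominated by High (I: 5>2, III: 7>2, IV: 7>3) and is removed.
Column I is eliminated: III beats it against every remaining row (High: 12>2, Mid: 12>3).
Row Mid is eliminated: High beats it against every remaining column (III: 7>4, IV: 7>5).
Column IV is eliminated: III beats it against every remaining row (High: 12>9).
Among the remaining strategies, none is strictly dominated by another pure strategy of the same player, so the elimination stops.
Surviving strategies — Alice: {High}; Bob: {III}.

High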